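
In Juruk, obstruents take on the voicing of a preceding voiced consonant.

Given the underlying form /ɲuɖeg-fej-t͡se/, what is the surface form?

The rule targets /f/ (voiceless labiodental fricative), which sits after the trigger /g/ (voiced).
The voiced labiodental fricative is [v], so /f/ → [v].
The same rule applies at the second boundary: /t͡s/ → [d͡z] next to /j/.

[ɲuɖegvejd͡ze]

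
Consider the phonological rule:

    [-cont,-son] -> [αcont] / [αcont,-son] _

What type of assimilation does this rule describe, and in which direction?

progressive manner assimilation

The shared variable α links the value of [cont] on the target to that of the neighbouring obstruent. [cont] distinguishes stops from fricatives — a manner-of-articulation feature — so this is manner assimilation.
The conditioning segment sits to the left of the focus bar, meaning the trigger precedes the segment that changes — progressive assimilation.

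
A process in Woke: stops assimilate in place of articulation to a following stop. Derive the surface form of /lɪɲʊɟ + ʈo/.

[lɪɲʊɖʈo]

The rule targets /ɟ/ (voiced palatal stop), which sits before the trigger /ʈ/ (retroflex).
A voiced retroflex stop is [ɖ], so the surface segment is [ɖ].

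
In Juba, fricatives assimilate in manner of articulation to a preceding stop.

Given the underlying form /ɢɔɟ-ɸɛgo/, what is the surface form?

[ɢɔɟpɛgo]

The rule targets /ɸ/ (voiceless bilabial fricative), which sits after the trigger /ɟ/ (stop).
Changing only its manner to stop gives [p] — the voiceless bilabial stop.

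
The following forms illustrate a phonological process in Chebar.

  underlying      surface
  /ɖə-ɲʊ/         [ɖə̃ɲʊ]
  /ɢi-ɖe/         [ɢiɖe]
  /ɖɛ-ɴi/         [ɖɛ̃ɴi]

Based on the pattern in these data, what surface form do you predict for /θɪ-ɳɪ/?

The data show regressive nasality assimilation (vowel nasalisation): /ə/ → [ə̃] before /ɲ/; /ɛ/ → [ɛ̃] before /ɴ/ — a vowel is nasalised by an immediately following nasal consonant.
No change occurs in [ɢiɖe] because the vowel at the boundary is adjacent to an oral consonant, not a nasal (/i/ next to /ɖ/).
/ɪ/ sits next to the nasal /ɳ/ and is therefore nasalised to [ɪ̃].

[θɪ̃ɳɪ]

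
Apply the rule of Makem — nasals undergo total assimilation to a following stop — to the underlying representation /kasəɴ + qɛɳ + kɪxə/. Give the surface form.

[kasəqqɛkkɪxə]

/ɴ/ is the segment targeted by the rule; it sits immediately before /q/, so it assimilates completely and surfaces as [q].
At the second juncture, /ɳ/ likewise becomes [k] adjacent to /k/.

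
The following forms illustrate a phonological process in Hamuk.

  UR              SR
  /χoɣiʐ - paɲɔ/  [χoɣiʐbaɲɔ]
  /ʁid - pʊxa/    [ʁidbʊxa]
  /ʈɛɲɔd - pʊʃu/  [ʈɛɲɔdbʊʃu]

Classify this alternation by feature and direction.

progressive voicing assimilation

Comparing underlying and surface forms, /p/ → [b] is the alternation; the neighbouring /ʐ/ is constant.
/p/ is voiceless while /ʐ/ is voiced; the output [b] is voiced, matching the trigger — so the feature that spreads is voicing.
Place and manner are unchanged, so the assimilation is partial, not total.
The same holds elsewhere in the data: /p/ → [b] after /d/ (voiceless → voiced, matching voiced) — only voicing changes, and always toward the preceding segment.
Since the segment that changes follows the conditioning segment, the assimilation is progressive.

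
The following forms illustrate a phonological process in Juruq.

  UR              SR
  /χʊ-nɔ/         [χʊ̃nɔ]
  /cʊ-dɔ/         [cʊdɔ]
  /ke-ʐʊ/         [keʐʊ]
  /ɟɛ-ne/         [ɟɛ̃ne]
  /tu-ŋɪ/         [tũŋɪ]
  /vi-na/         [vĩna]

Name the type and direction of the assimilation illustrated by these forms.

The vowel /ʊ/ surfaces as nasalised [ʊ̃] next to the following nasal /n/ — it has acquired the [+nasal] feature of its neighbour.
Likewise in the remaining data: /ɛ/ → [ɛ̃] before /n/; /u/ → [ũ] before /ŋ/; /i/ → [ĩ] before /n/ — each time a vowel is nasalised next to a following nasal.
No change occurs in [cʊdɔ], [keʐʊ] because the vowel at the boundary is adjacent to an oral consonant, not a nasal (/ʊ/ next to /d/; /e/ next to /ʐ/).
Because the conditioning nasal is to the right of the vowel that changes, the process is regressive (anticipatory).

regressive nasality assimilation (vowel nasalisation)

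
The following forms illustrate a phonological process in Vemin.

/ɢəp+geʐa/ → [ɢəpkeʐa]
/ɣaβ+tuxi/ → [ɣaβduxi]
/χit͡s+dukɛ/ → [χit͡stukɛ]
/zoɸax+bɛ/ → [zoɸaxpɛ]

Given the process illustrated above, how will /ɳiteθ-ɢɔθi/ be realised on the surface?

The data show progressive voicing assimilation: /g/ → [k] after /p/; /t/ → [d] after /β/; /d/ → [t] after /t͡s/; /b/ → [p] after /x/. In each pair only voicing changes, matching the preceding consonant, while place and manner stay constant.
The rule targets /ɢ/ (voiced uvular stop), which sits after the trigger /θ/ (voiceless).
A voiceless uvular stop is [q], so the surface segment is [q].

[ɳiteθqɔθi]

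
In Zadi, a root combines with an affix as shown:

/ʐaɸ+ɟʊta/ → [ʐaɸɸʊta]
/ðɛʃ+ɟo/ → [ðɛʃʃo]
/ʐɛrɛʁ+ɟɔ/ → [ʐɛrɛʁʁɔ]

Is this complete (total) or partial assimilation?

The segment that alternates is /ɟ/, which surfaces as [ɸ] when adjacent to /ɸ/.
The output [ɸ] is identical to the trigger /ɸ/ — every feature (place, manner, voicing) has been copied — so this is total assimilation.
The remaining alternations confirm this: /ɟ/ → [ʃ] after /ʃ/; /ɟ/ → [ʁ] after /ʁ/ — in each case the output is a copy of the preceding consonant.

total assimilation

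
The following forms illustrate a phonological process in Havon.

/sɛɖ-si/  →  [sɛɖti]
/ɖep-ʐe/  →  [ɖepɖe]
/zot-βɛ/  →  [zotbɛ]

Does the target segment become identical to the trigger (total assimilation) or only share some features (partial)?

Underlying /s/ is realised as [t] next to /ɖ/; /ɖ/ itself does not change.
/s/ is a fricative while /ɖ/ is a stop; the output [t] is a stop, matching the trigger — so the feature that spreads is manner.
Place and voice are unchanged, so the assimilation is partial, not total.
The same holds elsewhere in the data: /ʐ/ → [ɖ] after /p/ (fricative → stop, matching a stop); /β/ → [b] after /t/ (fricative → stop, matching a stop) — only manner changes, and always toward the preceding segment.

partial assimilation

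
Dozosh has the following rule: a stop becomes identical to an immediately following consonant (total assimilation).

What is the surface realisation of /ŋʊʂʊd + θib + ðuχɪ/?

[ŋʊʂʊθθiððuχɪ]

/d/ is the segment targeted by the rule; it sits immediately before /θ/, so it assimilates completely and surfaces as [θ].
At the second juncture, /b/ likewise becomes [ð] adjacent to /ð/.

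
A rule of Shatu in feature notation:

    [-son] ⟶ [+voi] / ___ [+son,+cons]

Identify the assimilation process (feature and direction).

The structural change is [+voi], and the conditioning segment [+son,+cons] (a sonorant consonant) is itself voiced, so the target comes to share the voicing of its neighbour — voicing assimilation.
Since the environment is written after the underscore, the trigger follows the target; the direction is regressive.

regressive voicing assimilation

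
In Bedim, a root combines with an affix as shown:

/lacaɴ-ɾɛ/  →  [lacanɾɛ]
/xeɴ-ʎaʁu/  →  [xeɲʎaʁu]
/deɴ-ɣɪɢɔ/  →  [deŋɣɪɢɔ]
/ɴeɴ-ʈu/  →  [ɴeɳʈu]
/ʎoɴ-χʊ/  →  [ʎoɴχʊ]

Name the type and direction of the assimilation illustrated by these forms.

The segment that alternates is /ɴ/, which surfaces as [n] when adjacent to /ɾ/.
The change uvular → alveolar matches the place of the following /ɾ/, identifying this as place assimilation.
Manner and voice are unchanged, so the assimilation is partial, not total.
The same holds elsewhere in the data: /ɴ/ → [ɲ] before /ʎ/ (uvular → palatal, matching palatal); /ɴ/ → [ŋ] before /ɣ/ (uvular → velar, matching velar); /ɴ/ → [ɳ] before /ʈ/ (uvular → retroflex, matching retroflex) — only place changes, and always toward the following segment.
Nothing changes in [ʎoɴχʊ]: there the adjacent consonants already agree in place (/ɴ/ and /χ/ are both uvular), so this form is consistent with the same rule.
The trigger is the following segment, so the direction is regressive (anticipatory).

regressive place assimilation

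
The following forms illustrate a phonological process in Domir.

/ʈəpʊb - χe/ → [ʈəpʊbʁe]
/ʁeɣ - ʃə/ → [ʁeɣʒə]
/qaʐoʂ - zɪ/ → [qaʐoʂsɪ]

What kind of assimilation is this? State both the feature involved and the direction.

progressive voicing assimilation

Comparing underlying and surface forms, /χ/ → [ʁ] is the alternation; the neighbouring /b/ is constant.
The change voiceless → voiced matches the voicing of the preceding /b/, identifying this as voicing assimilation.
Place and manner are unchanged, so the assimilation is partial, not total.
The other alternating forms pattern the same way: /ʃ/ → [ʒ] after /ɣ/ (voiceless → voiced, matching voiced); /z/ → [s] after /ʂ/ (voiced → voiceless, matching voiceless) — only voicing changes, and always toward the preceding segment.
Since the segment that changes follows the conditioning segment, the assimilation is progressive.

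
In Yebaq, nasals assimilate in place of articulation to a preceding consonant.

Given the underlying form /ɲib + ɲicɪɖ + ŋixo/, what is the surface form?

/ɲ/ is a voiced palatal nasal. The preceding trigger /b/ is bilabial, so /ɲ/ must become bilabial as well.
Changing only its place to bilabial gives [m] — the voiced bilabial nasal.
At the second juncture, /ŋ/ likewise becomes [ɳ] adjacent to /ɖ/.

[ɲibmicɪɖɳixo]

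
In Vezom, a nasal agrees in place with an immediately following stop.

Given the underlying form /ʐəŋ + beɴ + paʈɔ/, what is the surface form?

[ʐəmbempaʈɔ]

The rule targets /ŋ/ (voiced velar nasal), which sits before the trigger /b/ (bilabial).
Changing only its place to bilabial gives [m] — the voiced bilabial nasal.
The same rule applies at the second boundary: /ɴ/ → [m] next to /p/.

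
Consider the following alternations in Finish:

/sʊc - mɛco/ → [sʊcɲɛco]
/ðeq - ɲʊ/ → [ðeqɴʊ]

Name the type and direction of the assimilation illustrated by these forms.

progressive place assimilation

Comparing underlying and surface forms, /m/ → [ɲ] is the alternation; the neighbouring /c/ is constant.
/m/ is bilabial while /c/ is palatal; the output [ɲ] is palatal, matching the trigger — so the feature that spreads is place.
Manner and voice are unchanged, so the assimilation is partial, not total.
The same holds elsewhere in the data: /ɲ/ → [ɴ] after /q/ (palatal → uvular, matching uvular) — only place changes, and always toward the preceding segment.
The trigger is the preceding segment, so the direction is progressive (perseverative).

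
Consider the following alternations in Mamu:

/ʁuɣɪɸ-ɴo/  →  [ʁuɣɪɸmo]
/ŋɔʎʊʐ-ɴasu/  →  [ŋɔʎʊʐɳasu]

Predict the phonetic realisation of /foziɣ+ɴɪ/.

[foziɣŋɪ]

The data show progressive place assimilation: /ɴ/ → [m] after /ɸ/; /ɴ/ → [ɳ] after /ʐ/. In each pair only place changes, matching the preceding consonant, while manner and voice stay constant.
/ɴ/ is a voiced uvular nasal. The preceding trigger /ɣ/ is velar, so /ɴ/ must become velar as well.
Changing only its place to velar gives [ŋ] — the voiced velar nasal.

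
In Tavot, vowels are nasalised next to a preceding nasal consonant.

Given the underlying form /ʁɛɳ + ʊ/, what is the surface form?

The vowel /ʊ/ is adjacent to the preceding nasal /ɳ/, so it acquires [+nasal] and surfaces as [ʊ̃].

[ʁɛɳʊ̃]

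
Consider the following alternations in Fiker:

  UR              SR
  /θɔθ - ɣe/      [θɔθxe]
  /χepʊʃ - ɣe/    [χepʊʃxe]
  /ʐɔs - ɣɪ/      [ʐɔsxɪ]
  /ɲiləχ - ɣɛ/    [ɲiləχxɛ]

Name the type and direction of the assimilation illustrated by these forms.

progressive voicing assimilation

Comparing underlying and surface forms, /ɣ/ → [x] is the alternation; the neighbouring /θ/ is constant.
The change voiced → voiceless matches the voicing of the preceding /θ/, identifying this as voicing assimilation.
Place and manner are unchanged, so the assimilation is partial, not total.
The same holds elsewhere in the data: /ɣ/ → [x] after /ʃ/ (voiced → voiceless, matching voiceless); /ɣ/ → [x] after /s/ (voiced → voiceless, matching voiceless); /ɣ/ → [x] after /χ/ (voiced → voiceless, matching voiceless) — only voicing changes, and always toward the preceding segment.
The trigger is the preceding segment, so the direction is progressive (perseverative).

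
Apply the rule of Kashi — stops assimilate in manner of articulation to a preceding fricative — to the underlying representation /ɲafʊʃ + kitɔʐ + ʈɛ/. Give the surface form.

/k/ is a voiceless velar stop. The preceding trigger /ʃ/ is a fricative, so /k/ must become a fricative as well.
Changing only its manner to fricative gives [x] — the voiceless velar fricative.
At the second juncture, /ʈ/ likewise becomes [ʂ] adjacent to /ʐ/.

[ɲafʊʃxitɔʐʂɛ]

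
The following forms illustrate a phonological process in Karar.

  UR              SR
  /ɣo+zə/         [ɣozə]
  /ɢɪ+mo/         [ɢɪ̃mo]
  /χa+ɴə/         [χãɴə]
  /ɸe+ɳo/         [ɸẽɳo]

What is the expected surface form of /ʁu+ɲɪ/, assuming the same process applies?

[ʁũɲɪ]

The data show regressive nasality assimilation (vowel nasalisation): /ɪ/ → [ɪ̃] before /m/; /a/ → [ã] before /ɴ/; /e/ → [ẽ] before /ɳ/ — a vowel is nasalised by an immediately following nasal consonant.
No change occurs in [ɣozə] because the vowel at the boundary is adjacent to an oral consonant, not a nasal (/o/ next to /z/).
/u/ sits next to the nasal /ɲ/ and is therefore nasalised to [ũ].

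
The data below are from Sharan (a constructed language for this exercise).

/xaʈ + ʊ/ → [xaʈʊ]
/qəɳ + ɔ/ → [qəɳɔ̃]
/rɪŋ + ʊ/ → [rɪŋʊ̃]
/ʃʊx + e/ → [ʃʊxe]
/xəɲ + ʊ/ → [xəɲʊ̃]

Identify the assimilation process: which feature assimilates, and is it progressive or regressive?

progressive nasality assimilation (vowel nasalisation)

The vowel /ɔ/ surfaces as nasalised [ɔ̃] next to the preceding nasal /ɳ/ — it has acquired the [+nasal] feature of its neighbour.
The other forms show the same pattern: /ʊ/ → [ʊ̃] after /ŋ/; /ʊ/ → [ʊ̃] after /ɲ/ — each time a vowel is nasalised next to a preceding nasal.
No change occurs in [xaʈʊ], [ʃʊxe] because the vowel at the boundary is adjacent to an oral consonant, not a nasal (/ʊ/ next to /ʈ/; /e/ next to /x/).
Because the conditioning nasal is to the left of the vowel that changes, the process is progressive (perseverative).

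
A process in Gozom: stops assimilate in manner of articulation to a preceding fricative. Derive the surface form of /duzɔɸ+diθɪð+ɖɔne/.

/d/ is a voiced alveolar stop. The preceding trigger /ɸ/ is a fricative, so /d/ must become a fricative as well.
The voiced alveolar fricative is [z], so /d/ → [z].
The same rule applies at the second boundary: /ɖ/ → [ʐ] next to /ð/.

[duzɔɸziθɪðʐɔne]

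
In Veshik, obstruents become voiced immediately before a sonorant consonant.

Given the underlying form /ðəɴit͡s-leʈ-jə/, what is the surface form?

[ðəɴid͡zleɖjə]

/t͡s/ is a voiceless alveolar affricate. The following trigger /l/ is voiced, so /t͡s/ must become voiced as well.
Changing only its voicing to voiced gives [d͡z] — the voiced alveolar affricate.
At the second juncture, /ʈ/ likewise becomes [ɖ] adjacent to /j/.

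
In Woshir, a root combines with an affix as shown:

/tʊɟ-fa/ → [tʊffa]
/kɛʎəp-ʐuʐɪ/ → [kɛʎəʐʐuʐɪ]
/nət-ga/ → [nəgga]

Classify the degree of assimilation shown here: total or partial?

The segment that alternates is /ɟ/, which surfaces as [f] when adjacent to /f/.
The output [f] is identical to the trigger /f/ — every feature (place, manner, voicing) has been copied — so this is total assimilation.
The other forms behave the same way: /p/ → [ʐ] before /ʐ/; /t/ → [g] before /g/ — in each case the output is a copy of the following consonant.

total assimilation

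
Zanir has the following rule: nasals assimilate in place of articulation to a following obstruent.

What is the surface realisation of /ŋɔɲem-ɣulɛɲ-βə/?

[ŋɔɲeŋɣulɛmβə]

The rule targets /m/ (voiced bilabial nasal), which sits before the trigger /ɣ/ (velar).
A voiced velar nasal is [ŋ], so the surface segment is [ŋ].
The same rule applies at the second boundary: /ɲ/ → [m] next to /β/.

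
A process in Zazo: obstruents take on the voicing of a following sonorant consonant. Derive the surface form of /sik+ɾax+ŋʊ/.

The rule targets /k/ (voiceless velar stop), which sits before the trigger /ɾ/ (voiced).
A voiced velar stop is [g], so the surface segment is [g].
The same rule applies at the second boundary: /x/ → [ɣ] next to /ŋ/.

[sigɾaɣŋʊ]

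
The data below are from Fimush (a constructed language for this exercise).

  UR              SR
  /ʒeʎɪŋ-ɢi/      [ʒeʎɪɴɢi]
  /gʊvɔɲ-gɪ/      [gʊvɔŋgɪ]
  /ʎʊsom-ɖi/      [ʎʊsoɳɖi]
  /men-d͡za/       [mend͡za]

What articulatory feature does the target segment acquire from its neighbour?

place

Comparing underlying and surface forms, /ŋ/ → [ɴ] is the alternation; the neighbouring /ɢ/ is constant.
The change velar → uvular matches the place of the following /ɢ/, identifying this as place assimilation.
The other alternating forms pattern the same way: /ɲ/ → [ŋ] before /g/ (palatal → velar, matching velar); /m/ → [ɳ] before /ɖ/ (bilabial → retroflex, matching retroflex) — only place changes, and always toward the following segment.
No alternation appears in [mend͡za]: there the adjacent consonants already agree in place (/n/ and /d͡z/ are both alveolar), so this form is consistent with the same rule.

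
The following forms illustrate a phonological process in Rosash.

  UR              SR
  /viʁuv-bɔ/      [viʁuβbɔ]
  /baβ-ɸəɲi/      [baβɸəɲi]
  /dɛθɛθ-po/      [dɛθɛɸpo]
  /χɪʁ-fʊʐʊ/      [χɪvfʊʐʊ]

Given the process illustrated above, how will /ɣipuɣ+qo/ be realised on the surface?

The data show regressive place assimilation: /v/ → [β] before /b/; /θ/ → [ɸ] before /p/; /ʁ/ → [v] before /f/. In each pair only place changes, matching the following consonant, while manner and voice stay constant.
Nothing changes in [baβɸəɲi]: there the adjacent consonants already agree in place (/β/ and /ɸ/ are both bilabial), so this form is consistent with the same rule.
The rule targets /ɣ/ (voiced velar fricative), which sits before the trigger /q/ (uvular).
A voiced uvular fricative is [ʁ], so the surface segment is [ʁ].

[ɣipuʁqo]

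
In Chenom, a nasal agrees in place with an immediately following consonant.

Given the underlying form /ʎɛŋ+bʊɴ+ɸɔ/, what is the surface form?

/ŋ/ is a voiced velar nasal. The following trigger /b/ is bilabial, so /ŋ/ must become bilabial as well.
The voiced bilabial nasal is [m], so /ŋ/ → [m].
The same rule applies at the second boundary: /ɴ/ → [m] next to /ɸ/.

[ʎɛmbʊmɸɔ]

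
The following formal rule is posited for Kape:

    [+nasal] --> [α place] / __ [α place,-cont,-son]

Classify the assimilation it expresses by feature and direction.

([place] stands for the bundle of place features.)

The shared variable α links the value of the place features (abbreviated [place]) on the target to the same value on the neighbouring segment, so place is the feature that assimilates.
Since the environment is written after the underscore, the trigger follows the target; the direction is regressive.

regressive place assimilation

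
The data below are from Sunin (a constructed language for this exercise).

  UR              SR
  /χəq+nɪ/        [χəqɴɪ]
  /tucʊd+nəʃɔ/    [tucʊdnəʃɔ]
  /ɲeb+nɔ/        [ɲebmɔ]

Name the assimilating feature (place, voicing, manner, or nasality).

The segment that alternates is /n/, which surfaces as [ɴ] when adjacent to /q/.
/n/ is alveolar while /q/ is uvular; the output [ɴ] is uvular, matching the trigger — so the feature that spreads is place.
The same holds elsewhere in the data: /n/ → [m] after /b/ (alveolar → bilabial, matching bilabial) — only place changes, and always toward the preceding segment.
No alternation appears in [tucʊdnəʃɔ]: there the adjacent consonants already agree in place (/n/ and /d/ are both alveolar), so this form is consistent with the same rule.

place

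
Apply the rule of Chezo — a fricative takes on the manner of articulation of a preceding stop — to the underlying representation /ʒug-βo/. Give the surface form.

/β/ is a voiced bilabial fricative. The preceding trigger /g/ is a stop, so /β/ must become a stop as well.
Changing only its manner to stop gives [b] — the voiced bilabial stop.

[ʒugbo]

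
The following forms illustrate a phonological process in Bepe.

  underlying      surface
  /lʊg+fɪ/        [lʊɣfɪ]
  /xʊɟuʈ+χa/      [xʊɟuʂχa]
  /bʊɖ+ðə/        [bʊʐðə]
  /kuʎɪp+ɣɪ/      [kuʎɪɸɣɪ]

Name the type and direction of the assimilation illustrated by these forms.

regressive manner assimilation

Comparing underlying and surface forms, /g/ → [ɣ] is the alternation; the neighbouring /f/ is constant.
The change stop → fricative matches the manner of the following /f/, identifying this as manner assimilation.
Place and voice are unchanged, so the assimilation is partial, not total.
The same holds elsewhere in the data: /ʈ/ → [ʂ] before /χ/ (stop → fricative, matching a fricative); /ɖ/ → [ʐ] before /ð/ (stop → fricative, matching a fricative); /p/ → [ɸ] before /ɣ/ (stop → fricative, matching a fricative) — only manner changes, and always toward the following segment.
The trigger is the following segment, so the direction is regressive (anticipatory).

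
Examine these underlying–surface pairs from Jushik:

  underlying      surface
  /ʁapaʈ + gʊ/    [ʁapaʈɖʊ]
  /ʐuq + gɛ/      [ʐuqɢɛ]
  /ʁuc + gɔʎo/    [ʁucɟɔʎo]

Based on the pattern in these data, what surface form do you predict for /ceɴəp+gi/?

The data show progressive place assimilation: /g/ → [ɖ] after /ʈ/; /g/ → [ɢ] after /q/; /g/ → [ɟ] after /c/. In each pair only place changes, matching the preceding consonant, while manner and voice stay constant.
The rule targets /g/ (voiced velar stop), which sits after the trigger /p/ (bilabial).
A voiced bilabial stop is [b], so the surface segment is [b].

[ceɴəpbi]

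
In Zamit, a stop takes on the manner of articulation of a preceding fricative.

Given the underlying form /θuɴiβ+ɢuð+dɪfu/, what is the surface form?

The rule targets /ɢ/ (voiced uvular stop), which sits after the trigger /β/ (fricative).
Changing only its manner to fricative gives [ʁ] — the voiced uvular fricative.
The same rule applies at the second boundary: /d/ → [z] next to /ð/.

[θuɴiβʁuðzɪfu]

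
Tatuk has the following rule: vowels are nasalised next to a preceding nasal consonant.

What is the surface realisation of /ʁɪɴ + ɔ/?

[ʁɪɴɔ̃]

/ɔ/ sits next to the nasal /ɴ/ and is therefore nasalised to [ɔ̃].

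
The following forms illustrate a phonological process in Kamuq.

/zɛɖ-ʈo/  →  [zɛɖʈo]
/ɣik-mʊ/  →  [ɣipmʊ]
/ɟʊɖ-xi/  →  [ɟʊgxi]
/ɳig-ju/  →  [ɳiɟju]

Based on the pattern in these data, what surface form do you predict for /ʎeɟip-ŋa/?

[ʎeɟikŋa]

The data show regressive place assimilation: /k/ → [p] before /m/; /ɖ/ → [g] before /x/; /g/ → [ɟ] before /j/. In each pair only place changes, matching the following consonant, while manner and voice stay constant.
No alternation appears in [zɛɖʈo]: there the adjacent consonants already agree in place (/ɖ/ and /ʈ/ are both retroflex), so this form is consistent with the same rule.
The rule targets /p/ (voiceless bilabial stop), which sits before the trigger /ŋ/ (velar).
The voiceless velar stop is [k], so /p/ → [k].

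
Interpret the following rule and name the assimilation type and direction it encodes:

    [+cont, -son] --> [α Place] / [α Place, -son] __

progressive place assimilation

The shared variable α links the value of the place features (abbreviated [Place]) on the target to the same value on the neighbouring segment, so place is the feature that assimilates.
Since the environment is written before the underscore, the trigger precedes the target; the direction is progressive.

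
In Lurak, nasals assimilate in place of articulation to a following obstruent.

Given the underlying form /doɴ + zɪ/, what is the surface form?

[donzɪ]

/ɴ/ is a voiced uvular nasal. The following trigger /z/ is alveolar, so /ɴ/ must become alveolar as well.
Changing only its place to alveolar gives [n] — the voiced alveolar nasal.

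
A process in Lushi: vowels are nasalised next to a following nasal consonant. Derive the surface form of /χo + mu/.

The vowel /o/ is adjacent to the following nasal /m/, so it acquires [+nasal] and surfaces as [õ].

[χõmu]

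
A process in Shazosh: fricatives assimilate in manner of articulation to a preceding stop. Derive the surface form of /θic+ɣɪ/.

/ɣ/ is a voiced velar fricative. The preceding trigger /c/ is a stop, so /ɣ/ must become a stop as well.
Changing only its manner to stop gives [g] — the voiced velar stop.

[θicgɪ]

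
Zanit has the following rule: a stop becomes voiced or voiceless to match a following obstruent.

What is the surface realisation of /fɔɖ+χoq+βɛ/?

[fɔʈχoɢβɛ]

The rule targets /ɖ/ (voiced retroflex stop), which sits before the trigger /χ/ (voiceless).
Changing only its voicing to voiceless gives [ʈ] — the voiceless retroflex stop.
At the second juncture, /q/ likewise becomes [ɢ] adjacent to /β/.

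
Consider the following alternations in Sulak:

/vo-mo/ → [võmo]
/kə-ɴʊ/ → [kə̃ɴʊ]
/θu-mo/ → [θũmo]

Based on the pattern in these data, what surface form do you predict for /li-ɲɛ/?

The data show regressive nasality assimilation (vowel nasalisation): /o/ → [õ] before /m/; /ə/ → [ə̃] before /ɴ/; /u/ → [ũ] before /m/ — a vowel is nasalised by an immediately following nasal consonant.
The vowel /i/ is adjacent to the following nasal /ɲ/, so it acquires [+nasal] and surfaces as [ĩ].

[lĩɲɛ]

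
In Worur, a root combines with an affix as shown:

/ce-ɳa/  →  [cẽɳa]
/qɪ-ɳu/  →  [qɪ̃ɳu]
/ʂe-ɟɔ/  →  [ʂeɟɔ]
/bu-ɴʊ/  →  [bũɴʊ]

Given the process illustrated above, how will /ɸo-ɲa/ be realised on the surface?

The data show regressive nasality assimilation (vowel nasalisation): /e/ → [ẽ] before /ɳ/; /ɪ/ → [ɪ̃] before /ɳ/; /u/ → [ũ] before /ɴ/ — a vowel is nasalised by an immediately following nasal consonant.
No change occurs in [ʂeɟɔ] because the vowel at the boundary is adjacent to an oral consonant, not a nasal (/e/ next to /ɟ/).
The vowel /o/ is adjacent to the following nasal /ɲ/, so it acquires [+nasal] and surfaces as [õ].

[ɸõɲa]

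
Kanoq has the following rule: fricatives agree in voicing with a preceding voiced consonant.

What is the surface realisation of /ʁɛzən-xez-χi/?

[ʁɛzənɣezʁi]

The rule targets /x/ (voiceless velar fricative), which sits after the trigger /n/ (voiced).
A voiced velar fricative is [ɣ], so the surface segment is [ɣ].
The same rule applies at the second boundary: /χ/ → [ʁ] next to /z/.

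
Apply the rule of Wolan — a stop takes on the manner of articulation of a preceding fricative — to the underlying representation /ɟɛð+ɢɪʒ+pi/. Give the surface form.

The rule targets /ɢ/ (voiced uvular stop), which sits after the trigger /ð/ (fricative).
A voiced uvular fricative is [ʁ], so the surface segment is [ʁ].
At the second juncture, /p/ likewise becomes [ɸ] adjacent to /ʒ/.

[ɟɛðʁɪʒɸi]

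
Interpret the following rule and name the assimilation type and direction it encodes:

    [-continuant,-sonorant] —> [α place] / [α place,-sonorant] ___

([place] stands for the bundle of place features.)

progressive place assimilation

The shared variable α links the value of the place features (abbreviated [place]) on the target to the same value on the neighbouring segment, so place is the feature that assimilates.
The conditioning segment sits to the left of the focus bar, meaning the trigger precedes the segment that changes — progressive assimilation.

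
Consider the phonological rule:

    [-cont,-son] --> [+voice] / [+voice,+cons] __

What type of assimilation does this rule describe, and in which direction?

progressive voicing assimilation

The structural change is [+voice], and the conditioning segment [+voice,+cons] (a voiced consonant) is itself voiced, so the target comes to share the voicing of its neighbour — voicing assimilation.
Since the environment is written before the underscore, the trigger precedes the target; the direction is progressive.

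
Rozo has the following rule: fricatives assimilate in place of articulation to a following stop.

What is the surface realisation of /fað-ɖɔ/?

[faʐɖɔ]

/ð/ is a voiced dental fricative. The following trigger /ɖ/ is retroflex, so /ð/ must become retroflex as well.
A voiced retroflex fricative is [ʐ], so the surface segment is [ʐ].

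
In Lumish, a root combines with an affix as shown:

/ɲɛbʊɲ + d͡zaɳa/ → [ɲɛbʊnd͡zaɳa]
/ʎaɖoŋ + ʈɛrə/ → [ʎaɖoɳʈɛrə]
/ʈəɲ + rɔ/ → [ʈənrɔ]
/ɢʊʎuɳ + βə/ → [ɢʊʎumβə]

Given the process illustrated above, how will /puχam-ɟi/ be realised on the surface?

[puχaɲɟi]

The data show regressive place assimilation: /ɲ/ → [n] before /d͡z/; /ŋ/ → [ɳ] before /ʈ/; /ɲ/ → [n] before /r/; /ɳ/ → [m] before /β/. In each pair only place changes, matching the following consonant, while manner and voice stay constant.
The rule targets /m/ (voiced bilabial nasal), which sits before the trigger /ɟ/ (palatal).
A voiced palatal nasal is [ɲ], so the surface segment is [ɲ].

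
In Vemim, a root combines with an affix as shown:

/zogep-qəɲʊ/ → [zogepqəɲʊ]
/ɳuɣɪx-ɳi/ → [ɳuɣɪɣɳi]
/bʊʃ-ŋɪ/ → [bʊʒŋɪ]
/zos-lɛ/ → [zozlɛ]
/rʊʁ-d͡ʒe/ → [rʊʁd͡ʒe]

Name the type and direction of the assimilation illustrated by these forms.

Underlying /x/ is realised as [ɣ] next to /ɳ/; /ɳ/ itself does not change.
The change voiceless → voiced matches the voicing of the following /ɳ/, identifying this as voicing assimilation.
Place and manner are unchanged, so the assimilation is partial, not total.
The same holds elsewhere in the data: /ʃ/ → [ʒ] before /ŋ/ (voiceless → voiced, matching voiced); /s/ → [z] before /l/ (voiceless → voiced, matching voiced) — only voicing changes, and always toward the following segment.
No alternation appears in [zogepqəɲʊ], [rʊʁd͡ʒe]: there the adjacent consonants already agree in voicing (/p/ and /q/ are both voiceless; /ʁ/ and /d͡ʒ/ are both voiced), so these forms are consistent with the same rule.
Since the segment that changes precedes the conditioning segment, the assimilation is regressive.

regressive voicing assimilation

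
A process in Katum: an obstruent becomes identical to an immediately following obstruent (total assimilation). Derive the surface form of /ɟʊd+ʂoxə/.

/d/ is the segment targeted by the rule; it sits immediately before /ʂ/, so it assimilates completely and surfaces as [ʂ].

[ɟʊʂʂoxə]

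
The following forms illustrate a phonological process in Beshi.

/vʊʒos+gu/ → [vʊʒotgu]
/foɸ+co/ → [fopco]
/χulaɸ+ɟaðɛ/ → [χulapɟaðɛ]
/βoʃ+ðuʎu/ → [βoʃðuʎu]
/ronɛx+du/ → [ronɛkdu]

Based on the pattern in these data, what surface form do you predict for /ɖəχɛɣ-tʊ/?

The data show regressive manner assimilation: /s/ → [t] before /g/; /ɸ/ → [p] before /c/; /ɸ/ → [p] before /ɟ/; /x/ → [k] before /d/. In each pair only manner changes, matching the following consonant, while place and voice stay constant.
Nothing changes in [βoʃðuʎu]: there the adjacent consonants already agree in manner (/ʃ/ and /ð/ are both fricatives), so this form is consistent with the same rule.
/ɣ/ is a voiced velar fricative. The following trigger /t/ is a stop, so /ɣ/ must become a stop as well.
The voiced velar stop is [g], so /ɣ/ → [g].

[ɖəχɛgtʊ]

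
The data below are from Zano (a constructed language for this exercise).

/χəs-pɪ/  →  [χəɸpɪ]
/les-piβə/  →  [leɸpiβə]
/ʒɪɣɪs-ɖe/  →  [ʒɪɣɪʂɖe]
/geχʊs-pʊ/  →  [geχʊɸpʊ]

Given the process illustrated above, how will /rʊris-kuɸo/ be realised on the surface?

The data show regressive place assimilation: /s/ → [ɸ] before /p/; /s/ → [ʂ] before /ɖ/. In each pair only place changes, matching the following consonant, while manner and voice stay constant.
/s/ is a voiceless alveolar fricative. The following trigger /k/ is velar, so /s/ must become velar as well.
The voiceless velar fricative is [x], so /s/ → [x].

[rʊrixkuɸo]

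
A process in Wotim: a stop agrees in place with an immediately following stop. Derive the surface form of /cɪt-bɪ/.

The rule targets /t/ (voiceless alveolar stop), which sits before the trigger /b/ (bilabial).
The voiceless bilabial stop is [p], so /t/ → [p].

[cɪpbɪ]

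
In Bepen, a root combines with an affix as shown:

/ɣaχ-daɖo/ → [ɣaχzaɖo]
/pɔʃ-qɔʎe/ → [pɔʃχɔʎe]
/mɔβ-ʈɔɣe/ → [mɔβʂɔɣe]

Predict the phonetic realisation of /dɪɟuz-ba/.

The data show progressive manner assimilation: /d/ → [z] after /χ/; /q/ → [χ] after /ʃ/; /ʈ/ → [ʂ] after /β/. In each pair only manner changes, matching the preceding consonant, while place and voice stay constant.
The rule targets /b/ (voiced bilabial stop), which sits after the trigger /z/ (fricative).
A voiced bilabial fricative is [β], so the surface segment is [β].

[dɪɟuzβa]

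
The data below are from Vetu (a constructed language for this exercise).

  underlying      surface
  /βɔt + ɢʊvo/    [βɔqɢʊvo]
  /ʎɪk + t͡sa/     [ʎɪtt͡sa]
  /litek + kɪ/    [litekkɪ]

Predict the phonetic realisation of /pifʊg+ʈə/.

The data show regressive place assimilation: /t/ → [q] before /ɢ/; /k/ → [t] before /t͡s/. In each pair only place changes, matching the following consonant, while manner and voice stay constant.
No alternation appears in [litekkɪ]: there the adjacent consonants already agree in place (/k/ and /k/ are both velar), so this form is consistent with the same rule.
The rule targets /g/ (voiced velar stop), which sits before the trigger /ʈ/ (retroflex).
A voiced retroflex stop is [ɖ], so the surface segment is [ɖ].

[pifʊɖʈə]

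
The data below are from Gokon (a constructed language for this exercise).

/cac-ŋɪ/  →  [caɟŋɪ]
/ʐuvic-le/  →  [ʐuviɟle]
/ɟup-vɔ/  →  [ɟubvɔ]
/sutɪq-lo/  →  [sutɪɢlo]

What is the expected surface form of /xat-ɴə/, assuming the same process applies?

The data show regressive voicing assimilation: /c/ → [ɟ] before /ŋ/; /c/ → [ɟ] before /l/; /p/ → [b] before /v/; /q/ → [ɢ] before /l/. In each pair only voicing changes, matching the following consonant, while place and manner stay constant.
The rule targets /t/ (voiceless alveolar stop), which sits before the trigger /ɴ/ (voiced).
Changing only its voicing to voiced gives [d] — the voiced alveolar stop.

[xadɴə]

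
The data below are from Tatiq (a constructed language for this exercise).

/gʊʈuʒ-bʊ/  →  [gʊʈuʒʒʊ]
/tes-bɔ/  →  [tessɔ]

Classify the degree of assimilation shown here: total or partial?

total assimilation

The segment that alternates is /b/, which surfaces as [ʒ] when adjacent to /ʒ/.
The output [ʒ] is identical to the trigger /ʒ/ — every feature (place, manner, voicing) has been copied — so this is total assimilation.
The other form behaves the same way: /b/ → [s] after /s/ — in each case the output is a copy of the preceding consonant.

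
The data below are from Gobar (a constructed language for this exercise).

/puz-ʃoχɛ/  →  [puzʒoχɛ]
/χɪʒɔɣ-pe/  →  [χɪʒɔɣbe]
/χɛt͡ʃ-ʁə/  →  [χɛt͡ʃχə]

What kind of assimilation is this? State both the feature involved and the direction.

progressive voicing assimilation

Comparing underlying and surface forms, /ʃ/ → [ʒ] is the alternation; the neighbouring /z/ is constant.
/ʃ/ is voiceless while /z/ is voiced; the output [ʒ] is voiced, matching the trigger — so the feature that spreads is voicing.
Place and manner are unchanged, so the assimilation is partial, not total.
The same holds elsewhere in the data: /p/ → [b] after /ɣ/ (voiceless → voiced, matching voiced); /ʁ/ → [χ] after /t͡ʃ/ (voiced → voiceless, matching voiceless) — only voicing changes, and always toward the preceding segment.
Since the segment that changes follows the conditioning segment, the assimilation is progressive.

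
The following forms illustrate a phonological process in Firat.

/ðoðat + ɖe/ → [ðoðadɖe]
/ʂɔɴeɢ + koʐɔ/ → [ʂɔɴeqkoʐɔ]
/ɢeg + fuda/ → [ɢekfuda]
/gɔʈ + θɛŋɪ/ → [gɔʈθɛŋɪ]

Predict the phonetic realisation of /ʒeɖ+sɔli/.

[ʒeʈsɔli]

The data show regressive voicing assimilation: /t/ → [d] before /ɖ/; /ɢ/ → [q] before /k/; /g/ → [k] before /f/. In each pair only voicing changes, matching the following consonant, while place and manner stay constant.
Nothing changes in [gɔʈθɛŋɪ]: there the adjacent consonants already agree in voicing (/ʈ/ and /θ/ are both voiceless), so this form is consistent with the same rule.
The rule targets /ɖ/ (voiced retroflex stop), which sits before the trigger /s/ (voiceless).
A voiceless retroflex stop is [ʈ], so the surface segment is [ʈ].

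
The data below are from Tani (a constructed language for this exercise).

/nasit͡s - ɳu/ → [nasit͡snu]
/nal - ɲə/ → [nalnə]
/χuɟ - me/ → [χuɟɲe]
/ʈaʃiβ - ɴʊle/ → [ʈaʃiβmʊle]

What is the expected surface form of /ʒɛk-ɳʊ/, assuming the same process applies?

[ʒɛkŋʊ]

The data show progressive place assimilation: /ɳ/ → [n] after /t͡s/; /ɲ/ → [n] after /l/; /m/ → [ɲ] after /ɟ/; /ɴ/ → [m] after /β/. In each pair only place changes, matching the preceding consonant, while manner and voice stay constant.
The rule targets /ɳ/ (voiced retroflex nasal), which sits after the trigger /k/ (velar).
A voiced velar nasal is [ŋ], so the surface segment is [ŋ].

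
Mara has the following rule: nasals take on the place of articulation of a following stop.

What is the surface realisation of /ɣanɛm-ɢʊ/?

/m/ is a voiced bilabial nasal. The following trigger /ɢ/ is uvular, so /m/ must become uvular as well.
The voiced uvular nasal is [ɴ], so /m/ → [ɴ].

[ɣanɛɴɢʊ]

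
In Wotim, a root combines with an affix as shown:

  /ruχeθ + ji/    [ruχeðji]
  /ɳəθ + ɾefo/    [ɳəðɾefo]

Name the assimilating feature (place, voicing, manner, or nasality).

Comparing underlying and surface forms, /θ/ → [ð] is the alternation; the neighbouring /j/ is constant.
/θ/ is voiceless while /j/ is voiced; the output [ð] is voiced, matching the trigger — so the feature that spreads is voicing.
Checking the remaining alternation: /θ/ → [ð] before /ɾ/ (voiceless → voiced, matching voiced) — only voicing changes, and always toward the following segment.

voicing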